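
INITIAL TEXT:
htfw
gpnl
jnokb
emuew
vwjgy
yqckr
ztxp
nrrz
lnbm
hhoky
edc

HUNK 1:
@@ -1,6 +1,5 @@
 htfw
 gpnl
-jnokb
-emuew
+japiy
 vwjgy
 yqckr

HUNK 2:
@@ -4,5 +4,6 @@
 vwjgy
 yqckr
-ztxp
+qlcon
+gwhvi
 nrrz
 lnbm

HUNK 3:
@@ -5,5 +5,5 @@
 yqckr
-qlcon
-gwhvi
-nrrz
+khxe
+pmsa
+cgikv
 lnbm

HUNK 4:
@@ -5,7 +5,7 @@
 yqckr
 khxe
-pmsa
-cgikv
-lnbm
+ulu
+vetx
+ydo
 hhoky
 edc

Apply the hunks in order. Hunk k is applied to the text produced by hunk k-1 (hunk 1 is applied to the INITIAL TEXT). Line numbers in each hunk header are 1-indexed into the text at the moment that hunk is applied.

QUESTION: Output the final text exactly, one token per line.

Answer: htfw
gpnl
japiy
vwjgy
yqckr
khxe
ulu
vetx
ydo
hhoky
edc

Derivation:
Hunk 1: at line 1 remove [jnokb,emuew] add [japiy] -> 10 lines: htfw gpnl japiy vwjgy yqckr ztxp nrrz lnbm hhoky edc
Hunk 2: at line 4 remove [ztxp] add [qlcon,gwhvi] -> 11 lines: htfw gpnl japiy vwjgy yqckr qlcon gwhvi nrrz lnbm hhoky edc
Hunk 3: at line 5 remove [qlcon,gwhvi,nrrz] add [khxe,pmsa,cgikv] -> 11 lines: htfw gpnl japiy vwjgy yqckr khxe pmsa cgikv lnbm hhoky edc
Hunk 4: at line 5 remove [pmsa,cgikv,lnbm] add [ulu,vetx,ydo] -> 11 lines: htfw gpnl japiy vwjgy yqckr khxe ulu vetx ydo hhoky edc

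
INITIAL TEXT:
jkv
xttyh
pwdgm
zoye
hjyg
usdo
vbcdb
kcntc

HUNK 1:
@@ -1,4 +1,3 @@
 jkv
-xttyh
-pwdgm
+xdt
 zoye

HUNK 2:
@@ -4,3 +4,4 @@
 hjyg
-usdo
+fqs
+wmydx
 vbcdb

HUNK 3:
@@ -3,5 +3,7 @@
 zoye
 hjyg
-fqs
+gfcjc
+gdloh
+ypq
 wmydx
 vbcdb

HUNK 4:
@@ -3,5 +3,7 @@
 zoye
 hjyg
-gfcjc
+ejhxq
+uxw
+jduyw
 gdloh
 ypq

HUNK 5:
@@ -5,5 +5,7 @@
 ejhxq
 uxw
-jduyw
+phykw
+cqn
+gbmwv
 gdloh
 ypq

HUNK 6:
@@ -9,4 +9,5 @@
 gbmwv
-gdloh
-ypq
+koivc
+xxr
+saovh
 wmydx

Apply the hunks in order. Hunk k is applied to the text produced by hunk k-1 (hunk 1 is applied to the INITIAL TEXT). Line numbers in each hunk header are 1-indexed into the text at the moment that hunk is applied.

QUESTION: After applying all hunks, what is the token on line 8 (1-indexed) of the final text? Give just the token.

Answer: cqn

Derivation:
Hunk 1: at line 1 remove [xttyh,pwdgm] add [xdt] -> 7 lines: jkv xdt zoye hjyg usdo vbcdb kcntc
Hunk 2: at line 4 remove [usdo] add [fqs,wmydx] -> 8 lines: jkv xdt zoye hjyg fqs wmydx vbcdb kcntc
Hunk 3: at line 3 remove [fqs] add [gfcjc,gdloh,ypq] -> 10 lines: jkv xdt zoye hjyg gfcjc gdloh ypq wmydx vbcdb kcntc
Hunk 4: at line 3 remove [gfcjc] add [ejhxq,uxw,jduyw] -> 12 lines: jkv xdt zoye hjyg ejhxq uxw jduyw gdloh ypq wmydx vbcdb kcntc
Hunk 5: at line 5 remove [jduyw] add [phykw,cqn,gbmwv] -> 14 lines: jkv xdt zoye hjyg ejhxq uxw phykw cqn gbmwv gdloh ypq wmydx vbcdb kcntc
Hunk 6: at line 9 remove [gdloh,ypq] add [koivc,xxr,saovh] -> 15 lines: jkv xdt zoye hjyg ejhxq uxw phykw cqn gbmwv koivc xxr saovh wmydx vbcdb kcntc
Final line 8: cqn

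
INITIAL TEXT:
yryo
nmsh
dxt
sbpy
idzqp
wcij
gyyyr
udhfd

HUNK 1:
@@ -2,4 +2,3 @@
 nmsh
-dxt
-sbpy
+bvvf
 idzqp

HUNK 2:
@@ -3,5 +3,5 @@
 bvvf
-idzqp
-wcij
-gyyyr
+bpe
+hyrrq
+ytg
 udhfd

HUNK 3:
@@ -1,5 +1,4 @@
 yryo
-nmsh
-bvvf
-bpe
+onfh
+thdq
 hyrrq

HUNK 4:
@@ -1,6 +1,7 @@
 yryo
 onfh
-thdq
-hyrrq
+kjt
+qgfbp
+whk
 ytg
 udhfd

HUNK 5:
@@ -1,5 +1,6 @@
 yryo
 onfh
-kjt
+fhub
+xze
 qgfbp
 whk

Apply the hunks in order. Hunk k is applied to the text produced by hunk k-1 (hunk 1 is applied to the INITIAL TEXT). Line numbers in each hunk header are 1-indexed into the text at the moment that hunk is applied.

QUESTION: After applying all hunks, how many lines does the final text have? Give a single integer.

Answer: 8

Derivation:
Hunk 1: at line 2 remove [dxt,sbpy] add [bvvf] -> 7 lines: yryo nmsh bvvf idzqp wcij gyyyr udhfd
Hunk 2: at line 3 remove [idzqp,wcij,gyyyr] add [bpe,hyrrq,ytg] -> 7 lines: yryo nmsh bvvf bpe hyrrq ytg udhfd
Hunk 3: at line 1 remove [nmsh,bvvf,bpe] add [onfh,thdq] -> 6 lines: yryo onfh thdq hyrrq ytg udhfd
Hunk 4: at line 1 remove [thdq,hyrrq] add [kjt,qgfbp,whk] -> 7 lines: yryo onfh kjt qgfbp whk ytg udhfd
Hunk 5: at line 1 remove [kjt] add [fhub,xze] -> 8 lines: yryo onfh fhub xze qgfbp whk ytg udhfd
Final line count: 8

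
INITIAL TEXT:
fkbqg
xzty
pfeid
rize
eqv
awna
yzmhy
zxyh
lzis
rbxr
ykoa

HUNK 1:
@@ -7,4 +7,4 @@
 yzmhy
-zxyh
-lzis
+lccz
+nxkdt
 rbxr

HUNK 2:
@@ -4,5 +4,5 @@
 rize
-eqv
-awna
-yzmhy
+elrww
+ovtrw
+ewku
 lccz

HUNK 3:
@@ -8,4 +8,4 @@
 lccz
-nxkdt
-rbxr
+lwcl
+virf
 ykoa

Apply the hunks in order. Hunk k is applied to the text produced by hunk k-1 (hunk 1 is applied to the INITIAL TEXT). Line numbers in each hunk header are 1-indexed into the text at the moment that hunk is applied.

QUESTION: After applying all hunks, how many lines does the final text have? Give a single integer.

Hunk 1: at line 7 remove [zxyh,lzis] add [lccz,nxkdt] -> 11 lines: fkbqg xzty pfeid rize eqv awna yzmhy lccz nxkdt rbxr ykoa
Hunk 2: at line 4 remove [eqv,awna,yzmhy] add [elrww,ovtrw,ewku] -> 11 lines: fkbqg xzty pfeid rize elrww ovtrw ewku lccz nxkdt rbxr ykoa
Hunk 3: at line 8 remove [nxkdt,rbxr] add [lwcl,virf] -> 11 lines: fkbqg xzty pfeid rize elrww ovtrw ewku lccz lwcl virf ykoa
Final line count: 11

Answer: 11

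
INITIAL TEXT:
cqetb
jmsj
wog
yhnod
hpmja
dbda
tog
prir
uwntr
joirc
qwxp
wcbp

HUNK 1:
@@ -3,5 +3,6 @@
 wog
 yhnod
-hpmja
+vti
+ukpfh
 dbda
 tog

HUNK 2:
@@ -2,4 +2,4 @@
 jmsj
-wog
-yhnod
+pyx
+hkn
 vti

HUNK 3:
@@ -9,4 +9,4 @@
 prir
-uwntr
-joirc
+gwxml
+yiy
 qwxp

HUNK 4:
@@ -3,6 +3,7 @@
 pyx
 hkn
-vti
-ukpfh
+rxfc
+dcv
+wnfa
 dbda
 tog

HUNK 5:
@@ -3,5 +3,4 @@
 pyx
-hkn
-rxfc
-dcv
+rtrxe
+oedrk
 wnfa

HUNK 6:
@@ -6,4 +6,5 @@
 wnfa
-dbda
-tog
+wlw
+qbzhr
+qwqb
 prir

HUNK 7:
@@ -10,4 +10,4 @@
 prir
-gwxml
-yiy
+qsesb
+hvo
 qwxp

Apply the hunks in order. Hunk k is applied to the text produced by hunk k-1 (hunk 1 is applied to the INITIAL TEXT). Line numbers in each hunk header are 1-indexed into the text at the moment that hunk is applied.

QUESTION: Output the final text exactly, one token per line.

Hunk 1: at line 3 remove [hpmja] add [vti,ukpfh] -> 13 lines: cqetb jmsj wog yhnod vti ukpfh dbda tog prir uwntr joirc qwxp wcbp
Hunk 2: at line 2 remove [wog,yhnod] add [pyx,hkn] -> 13 lines: cqetb jmsj pyx hkn vti ukpfh dbda tog prir uwntr joirc qwxp wcbp
Hunk 3: at line 9 remove [uwntr,joirc] add [gwxml,yiy] -> 13 lines: cqetb jmsj pyx hkn vti ukpfh dbda tog prir gwxml yiy qwxp wcbp
Hunk 4: at line 3 remove [vti,ukpfh] add [rxfc,dcv,wnfa] -> 14 lines: cqetb jmsj pyx hkn rxfc dcv wnfa dbda tog prir gwxml yiy qwxp wcbp
Hunk 5: at line 3 remove [hkn,rxfc,dcv] add [rtrxe,oedrk] -> 13 lines: cqetb jmsj pyx rtrxe oedrk wnfa dbda tog prir gwxml yiy qwxp wcbp
Hunk 6: at line 6 remove [dbda,tog] add [wlw,qbzhr,qwqb] -> 14 lines: cqetb jmsj pyx rtrxe oedrk wnfa wlw qbzhr qwqb prir gwxml yiy qwxp wcbp
Hunk 7: at line 10 remove [gwxml,yiy] add [qsesb,hvo] -> 14 lines: cqetb jmsj pyx rtrxe oedrk wnfa wlw qbzhr qwqb prir qsesb hvo qwxp wcbp

Answer: cqetb
jmsj
pyx
rtrxe
oedrk
wnfa
wlw
qbzhr
qwqb
prir
qsesb
hvo
qwxp
wcbp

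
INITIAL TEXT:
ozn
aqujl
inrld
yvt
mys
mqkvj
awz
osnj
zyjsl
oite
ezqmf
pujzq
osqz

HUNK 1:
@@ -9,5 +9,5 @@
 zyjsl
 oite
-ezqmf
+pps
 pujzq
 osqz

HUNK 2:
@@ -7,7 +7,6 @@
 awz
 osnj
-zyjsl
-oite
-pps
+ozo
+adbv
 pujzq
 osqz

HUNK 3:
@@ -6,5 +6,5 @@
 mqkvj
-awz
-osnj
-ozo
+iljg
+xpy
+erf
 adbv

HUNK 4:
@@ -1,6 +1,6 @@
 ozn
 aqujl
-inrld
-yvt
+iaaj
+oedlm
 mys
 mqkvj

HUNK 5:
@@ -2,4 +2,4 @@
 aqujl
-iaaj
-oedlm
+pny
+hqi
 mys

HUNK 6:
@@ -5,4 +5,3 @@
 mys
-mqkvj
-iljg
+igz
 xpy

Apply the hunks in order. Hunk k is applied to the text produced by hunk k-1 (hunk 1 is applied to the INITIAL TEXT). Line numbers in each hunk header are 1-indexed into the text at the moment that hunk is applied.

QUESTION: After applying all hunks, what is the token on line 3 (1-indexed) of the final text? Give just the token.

Answer: pny

Derivation:
Hunk 1: at line 9 remove [ezqmf] add [pps] -> 13 lines: ozn aqujl inrld yvt mys mqkvj awz osnj zyjsl oite pps pujzq osqz
Hunk 2: at line 7 remove [zyjsl,oite,pps] add [ozo,adbv] -> 12 lines: ozn aqujl inrld yvt mys mqkvj awz osnj ozo adbv pujzq osqz
Hunk 3: at line 6 remove [awz,osnj,ozo] add [iljg,xpy,erf] -> 12 lines: ozn aqujl inrld yvt mys mqkvj iljg xpy erf adbv pujzq osqz
Hunk 4: at line 1 remove [inrld,yvt] add [iaaj,oedlm] -> 12 lines: ozn aqujl iaaj oedlm mys mqkvj iljg xpy erf adbv pujzq osqz
Hunk 5: at line 2 remove [iaaj,oedlm] add [pny,hqi] -> 12 lines: ozn aqujl pny hqi mys mqkvj iljg xpy erf adbv pujzq osqz
Hunk 6: at line 5 remove [mqkvj,iljg] add [igz] -> 11 lines: ozn aqujl pny hqi mys igz xpy erf adbv pujzq osqz
Final line 3: pny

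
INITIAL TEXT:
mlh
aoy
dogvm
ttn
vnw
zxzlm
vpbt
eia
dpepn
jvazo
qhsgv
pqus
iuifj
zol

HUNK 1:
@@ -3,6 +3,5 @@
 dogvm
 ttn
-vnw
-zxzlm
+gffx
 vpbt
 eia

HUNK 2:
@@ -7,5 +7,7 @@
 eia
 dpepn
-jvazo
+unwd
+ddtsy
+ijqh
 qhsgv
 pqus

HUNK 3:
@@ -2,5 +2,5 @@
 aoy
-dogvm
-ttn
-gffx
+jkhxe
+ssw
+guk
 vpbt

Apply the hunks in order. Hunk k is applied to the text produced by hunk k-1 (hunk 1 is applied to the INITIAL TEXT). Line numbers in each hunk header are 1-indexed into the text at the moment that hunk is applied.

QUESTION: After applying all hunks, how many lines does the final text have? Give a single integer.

Hunk 1: at line 3 remove [vnw,zxzlm] add [gffx] -> 13 lines: mlh aoy dogvm ttn gffx vpbt eia dpepn jvazo qhsgv pqus iuifj zol
Hunk 2: at line 7 remove [jvazo] add [unwd,ddtsy,ijqh] -> 15 lines: mlh aoy dogvm ttn gffx vpbt eia dpepn unwd ddtsy ijqh qhsgv pqus iuifj zol
Hunk 3: at line 2 remove [dogvm,ttn,gffx] add [jkhxe,ssw,guk] -> 15 lines: mlh aoy jkhxe ssw guk vpbt eia dpepn unwd ddtsy ijqh qhsgv pqus iuifj zol
Final line count: 15

Answer: 15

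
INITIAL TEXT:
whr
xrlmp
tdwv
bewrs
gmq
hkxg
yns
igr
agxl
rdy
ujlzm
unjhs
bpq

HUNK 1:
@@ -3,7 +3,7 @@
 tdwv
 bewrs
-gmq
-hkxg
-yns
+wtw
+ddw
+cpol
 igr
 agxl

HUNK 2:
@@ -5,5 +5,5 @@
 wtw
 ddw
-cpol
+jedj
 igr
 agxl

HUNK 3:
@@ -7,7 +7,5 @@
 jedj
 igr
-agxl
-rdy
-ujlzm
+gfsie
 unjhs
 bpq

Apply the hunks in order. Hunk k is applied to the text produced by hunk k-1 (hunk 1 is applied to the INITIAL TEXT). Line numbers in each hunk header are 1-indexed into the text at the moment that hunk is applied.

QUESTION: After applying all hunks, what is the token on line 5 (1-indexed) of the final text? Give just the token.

Hunk 1: at line 3 remove [gmq,hkxg,yns] add [wtw,ddw,cpol] -> 13 lines: whr xrlmp tdwv bewrs wtw ddw cpol igr agxl rdy ujlzm unjhs bpq
Hunk 2: at line 5 remove [cpol] add [jedj] -> 13 lines: whr xrlmp tdwv bewrs wtw ddw jedj igr agxl rdy ujlzm unjhs bpq
Hunk 3: at line 7 remove [agxl,rdy,ujlzm] add [gfsie] -> 11 lines: whr xrlmp tdwv bewrs wtw ddw jedj igr gfsie unjhs bpq
Final line 5: wtw

Answer: wtw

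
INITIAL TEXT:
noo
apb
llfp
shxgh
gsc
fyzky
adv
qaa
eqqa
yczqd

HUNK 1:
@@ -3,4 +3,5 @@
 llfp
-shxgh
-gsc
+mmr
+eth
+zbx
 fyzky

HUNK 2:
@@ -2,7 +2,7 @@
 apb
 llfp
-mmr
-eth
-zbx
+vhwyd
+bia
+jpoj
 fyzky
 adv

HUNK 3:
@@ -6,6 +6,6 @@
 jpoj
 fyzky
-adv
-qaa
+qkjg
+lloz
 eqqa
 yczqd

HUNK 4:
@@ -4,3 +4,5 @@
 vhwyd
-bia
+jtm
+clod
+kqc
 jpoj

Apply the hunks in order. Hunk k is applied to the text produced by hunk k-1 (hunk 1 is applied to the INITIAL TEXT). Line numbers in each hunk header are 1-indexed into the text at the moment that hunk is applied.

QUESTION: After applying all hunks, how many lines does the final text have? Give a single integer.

Answer: 13

Derivation:
Hunk 1: at line 3 remove [shxgh,gsc] add [mmr,eth,zbx] -> 11 lines: noo apb llfp mmr eth zbx fyzky adv qaa eqqa yczqd
Hunk 2: at line 2 remove [mmr,eth,zbx] add [vhwyd,bia,jpoj] -> 11 lines: noo apb llfp vhwyd bia jpoj fyzky adv qaa eqqa yczqd
Hunk 3: at line 6 remove [adv,qaa] add [qkjg,lloz] -> 11 lines: noo apb llfp vhwyd bia jpoj fyzky qkjg lloz eqqa yczqd
Hunk 4: at line 4 remove [bia] add [jtm,clod,kqc] -> 13 lines: noo apb llfp vhwyd jtm clod kqc jpoj fyzky qkjg lloz eqqa yczqd
Final line count: 13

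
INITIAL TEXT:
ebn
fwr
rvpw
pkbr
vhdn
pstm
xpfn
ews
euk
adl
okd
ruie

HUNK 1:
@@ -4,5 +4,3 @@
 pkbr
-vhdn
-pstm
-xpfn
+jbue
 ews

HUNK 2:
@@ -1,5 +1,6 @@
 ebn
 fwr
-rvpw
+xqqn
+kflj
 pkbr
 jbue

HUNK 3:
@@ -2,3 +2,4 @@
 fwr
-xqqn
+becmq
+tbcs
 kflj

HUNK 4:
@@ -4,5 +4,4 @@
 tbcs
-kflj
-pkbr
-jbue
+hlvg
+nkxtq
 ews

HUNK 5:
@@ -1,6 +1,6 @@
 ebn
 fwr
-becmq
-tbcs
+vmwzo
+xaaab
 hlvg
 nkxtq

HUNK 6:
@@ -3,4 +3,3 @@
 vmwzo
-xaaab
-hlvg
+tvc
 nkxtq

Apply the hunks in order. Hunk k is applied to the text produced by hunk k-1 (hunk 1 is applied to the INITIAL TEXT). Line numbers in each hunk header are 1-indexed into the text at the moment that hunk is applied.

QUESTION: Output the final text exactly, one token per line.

Answer: ebn
fwr
vmwzo
tvc
nkxtq
ews
euk
adl
okd
ruie

Derivation:
Hunk 1: at line 4 remove [vhdn,pstm,xpfn] add [jbue] -> 10 lines: ebn fwr rvpw pkbr jbue ews euk adl okd ruie
Hunk 2: at line 1 remove [rvpw] add [xqqn,kflj] -> 11 lines: ebn fwr xqqn kflj pkbr jbue ews euk adl okd ruie
Hunk 3: at line 2 remove [xqqn] add [becmq,tbcs] -> 12 lines: ebn fwr becmq tbcs kflj pkbr jbue ews euk adl okd ruie
Hunk 4: at line 4 remove [kflj,pkbr,jbue] add [hlvg,nkxtq] -> 11 lines: ebn fwr becmq tbcs hlvg nkxtq ews euk adl okd ruie
Hunk 5: at line 1 remove [becmq,tbcs] add [vmwzo,xaaab] -> 11 lines: ebn fwr vmwzo xaaab hlvg nkxtq ews euk adl okd ruie
Hunk 6: at line 3 remove [xaaab,hlvg] add [tvc] -> 10 lines: ebn fwr vmwzo tvc nkxtq ews euk adl okd ruie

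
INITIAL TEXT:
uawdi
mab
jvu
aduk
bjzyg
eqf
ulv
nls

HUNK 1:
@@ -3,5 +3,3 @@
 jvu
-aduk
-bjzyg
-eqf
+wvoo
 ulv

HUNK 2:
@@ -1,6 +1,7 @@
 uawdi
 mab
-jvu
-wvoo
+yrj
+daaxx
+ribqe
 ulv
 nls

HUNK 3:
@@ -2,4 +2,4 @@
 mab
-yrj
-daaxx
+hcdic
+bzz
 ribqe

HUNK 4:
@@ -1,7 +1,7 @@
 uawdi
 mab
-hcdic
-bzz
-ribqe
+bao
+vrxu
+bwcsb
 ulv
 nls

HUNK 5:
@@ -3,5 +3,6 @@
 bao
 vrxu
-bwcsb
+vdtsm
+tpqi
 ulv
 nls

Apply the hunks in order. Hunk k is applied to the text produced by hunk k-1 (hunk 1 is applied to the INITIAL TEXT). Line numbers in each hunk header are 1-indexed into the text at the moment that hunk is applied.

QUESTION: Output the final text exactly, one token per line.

Answer: uawdi
mab
bao
vrxu
vdtsm
tpqi
ulv
nls

Derivation:
Hunk 1: at line 3 remove [aduk,bjzyg,eqf] add [wvoo] -> 6 lines: uawdi mab jvu wvoo ulv nls
Hunk 2: at line 1 remove [jvu,wvoo] add [yrj,daaxx,ribqe] -> 7 lines: uawdi mab yrj daaxx ribqe ulv nls
Hunk 3: at line 2 remove [yrj,daaxx] add [hcdic,bzz] -> 7 lines: uawdi mab hcdic bzz ribqe ulv nls
Hunk 4: at line 1 remove [hcdic,bzz,ribqe] add [bao,vrxu,bwcsb] -> 7 lines: uawdi mab bao vrxu bwcsb ulv nls
Hunk 5: at line 3 remove [bwcsb] add [vdtsm,tpqi] -> 8 lines: uawdi mab bao vrxu vdtsm tpqi ulv nls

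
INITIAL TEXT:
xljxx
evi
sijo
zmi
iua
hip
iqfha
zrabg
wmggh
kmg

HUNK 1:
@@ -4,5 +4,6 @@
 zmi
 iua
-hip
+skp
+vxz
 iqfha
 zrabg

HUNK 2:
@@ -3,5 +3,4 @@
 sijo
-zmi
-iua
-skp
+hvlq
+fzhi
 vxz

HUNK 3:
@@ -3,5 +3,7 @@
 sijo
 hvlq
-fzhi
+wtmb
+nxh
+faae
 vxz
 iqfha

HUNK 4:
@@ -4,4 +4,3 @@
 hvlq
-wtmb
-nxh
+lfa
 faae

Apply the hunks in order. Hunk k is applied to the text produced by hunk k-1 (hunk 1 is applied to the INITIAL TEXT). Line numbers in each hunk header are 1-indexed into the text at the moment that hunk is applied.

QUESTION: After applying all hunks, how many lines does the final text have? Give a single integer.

Answer: 11

Derivation:
Hunk 1: at line 4 remove [hip] add [skp,vxz] -> 11 lines: xljxx evi sijo zmi iua skp vxz iqfha zrabg wmggh kmg
Hunk 2: at line 3 remove [zmi,iua,skp] add [hvlq,fzhi] -> 10 lines: xljxx evi sijo hvlq fzhi vxz iqfha zrabg wmggh kmg
Hunk 3: at line 3 remove [fzhi] add [wtmb,nxh,faae] -> 12 lines: xljxx evi sijo hvlq wtmb nxh faae vxz iqfha zrabg wmggh kmg
Hunk 4: at line 4 remove [wtmb,nxh] add [lfa] -> 11 lines: xljxx evi sijo hvlq lfa faae vxz iqfha zrabg wmggh kmg
Final line count: 11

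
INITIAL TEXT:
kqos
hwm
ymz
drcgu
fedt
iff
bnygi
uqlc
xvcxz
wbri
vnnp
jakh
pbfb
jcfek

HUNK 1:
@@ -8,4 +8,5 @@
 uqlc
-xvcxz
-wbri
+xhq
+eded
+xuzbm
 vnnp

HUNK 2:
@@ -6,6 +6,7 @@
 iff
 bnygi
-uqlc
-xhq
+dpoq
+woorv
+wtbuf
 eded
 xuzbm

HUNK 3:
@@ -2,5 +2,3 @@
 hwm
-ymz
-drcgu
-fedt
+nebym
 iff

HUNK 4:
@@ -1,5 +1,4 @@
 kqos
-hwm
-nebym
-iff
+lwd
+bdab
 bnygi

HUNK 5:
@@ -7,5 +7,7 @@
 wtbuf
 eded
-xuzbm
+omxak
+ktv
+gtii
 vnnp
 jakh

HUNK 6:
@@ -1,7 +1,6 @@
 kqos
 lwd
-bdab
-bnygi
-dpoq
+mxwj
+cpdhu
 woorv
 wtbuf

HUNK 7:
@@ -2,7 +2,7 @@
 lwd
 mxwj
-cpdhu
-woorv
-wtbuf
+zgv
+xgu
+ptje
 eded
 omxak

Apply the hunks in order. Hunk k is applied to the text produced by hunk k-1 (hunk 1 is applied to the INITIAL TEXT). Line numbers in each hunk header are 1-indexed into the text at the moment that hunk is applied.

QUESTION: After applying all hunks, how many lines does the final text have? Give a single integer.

Hunk 1: at line 8 remove [xvcxz,wbri] add [xhq,eded,xuzbm] -> 15 lines: kqos hwm ymz drcgu fedt iff bnygi uqlc xhq eded xuzbm vnnp jakh pbfb jcfek
Hunk 2: at line 6 remove [uqlc,xhq] add [dpoq,woorv,wtbuf] -> 16 lines: kqos hwm ymz drcgu fedt iff bnygi dpoq woorv wtbuf eded xuzbm vnnp jakh pbfb jcfek
Hunk 3: at line 2 remove [ymz,drcgu,fedt] add [nebym] -> 14 lines: kqos hwm nebym iff bnygi dpoq woorv wtbuf eded xuzbm vnnp jakh pbfb jcfek
Hunk 4: at line 1 remove [hwm,nebym,iff] add [lwd,bdab] -> 13 lines: kqos lwd bdab bnygi dpoq woorv wtbuf eded xuzbm vnnp jakh pbfb jcfek
Hunk 5: at line 7 remove [xuzbm] add [omxak,ktv,gtii] -> 15 lines: kqos lwd bdab bnygi dpoq woorv wtbuf eded omxak ktv gtii vnnp jakh pbfb jcfek
Hunk 6: at line 1 remove [bdab,bnygi,dpoq] add [mxwj,cpdhu] -> 14 lines: kqos lwd mxwj cpdhu woorv wtbuf eded omxak ktv gtii vnnp jakh pbfb jcfek
Hunk 7: at line 2 remove [cpdhu,woorv,wtbuf] add [zgv,xgu,ptje] -> 14 lines: kqos lwd mxwj zgv xgu ptje eded omxak ktv gtii vnnp jakh pbfb jcfek
Final line count: 14

Answer: 14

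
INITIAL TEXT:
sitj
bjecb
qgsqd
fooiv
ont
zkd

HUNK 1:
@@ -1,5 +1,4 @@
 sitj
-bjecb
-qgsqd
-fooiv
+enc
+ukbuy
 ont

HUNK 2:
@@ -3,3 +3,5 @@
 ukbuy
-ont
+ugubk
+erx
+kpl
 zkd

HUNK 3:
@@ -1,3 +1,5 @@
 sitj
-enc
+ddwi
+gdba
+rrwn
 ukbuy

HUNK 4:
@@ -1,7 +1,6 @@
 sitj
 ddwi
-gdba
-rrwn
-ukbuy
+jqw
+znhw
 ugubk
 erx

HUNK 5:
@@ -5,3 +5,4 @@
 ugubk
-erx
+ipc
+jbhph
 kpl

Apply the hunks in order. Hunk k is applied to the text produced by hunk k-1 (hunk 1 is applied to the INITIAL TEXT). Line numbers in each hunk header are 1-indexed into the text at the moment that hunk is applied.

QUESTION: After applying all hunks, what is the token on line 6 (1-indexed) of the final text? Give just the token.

Answer: ipc

Derivation:
Hunk 1: at line 1 remove [bjecb,qgsqd,fooiv] add [enc,ukbuy] -> 5 lines: sitj enc ukbuy ont zkd
Hunk 2: at line 3 remove [ont] add [ugubk,erx,kpl] -> 7 lines: sitj enc ukbuy ugubk erx kpl zkd
Hunk 3: at line 1 remove [enc] add [ddwi,gdba,rrwn] -> 9 lines: sitj ddwi gdba rrwn ukbuy ugubk erx kpl zkd
Hunk 4: at line 1 remove [gdba,rrwn,ukbuy] add [jqw,znhw] -> 8 lines: sitj ddwi jqw znhw ugubk erx kpl zkd
Hunk 5: at line 5 remove [erx] add [ipc,jbhph] -> 9 lines: sitj ddwi jqw znhw ugubk ipc jbhph kpl zkd
Final line 6: ipc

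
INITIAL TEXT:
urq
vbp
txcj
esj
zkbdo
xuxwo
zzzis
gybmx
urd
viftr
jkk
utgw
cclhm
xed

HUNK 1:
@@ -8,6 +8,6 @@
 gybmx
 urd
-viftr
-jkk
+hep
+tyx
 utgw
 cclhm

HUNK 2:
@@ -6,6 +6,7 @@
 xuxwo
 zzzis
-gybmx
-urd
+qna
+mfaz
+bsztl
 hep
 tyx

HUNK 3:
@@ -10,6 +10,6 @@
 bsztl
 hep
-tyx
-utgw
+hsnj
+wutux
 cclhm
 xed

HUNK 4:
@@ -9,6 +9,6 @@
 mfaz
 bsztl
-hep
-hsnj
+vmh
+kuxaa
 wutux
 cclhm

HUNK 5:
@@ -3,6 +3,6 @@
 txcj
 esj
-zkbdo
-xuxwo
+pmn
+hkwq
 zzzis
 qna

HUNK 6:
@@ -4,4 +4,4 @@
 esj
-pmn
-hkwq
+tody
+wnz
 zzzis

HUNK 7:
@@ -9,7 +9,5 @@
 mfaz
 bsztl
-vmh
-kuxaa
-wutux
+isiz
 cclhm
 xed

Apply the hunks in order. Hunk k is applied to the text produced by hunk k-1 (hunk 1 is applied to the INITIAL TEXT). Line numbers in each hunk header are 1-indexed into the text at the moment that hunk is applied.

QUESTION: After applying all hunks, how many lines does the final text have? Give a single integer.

Answer: 13

Derivation:
Hunk 1: at line 8 remove [viftr,jkk] add [hep,tyx] -> 14 lines: urq vbp txcj esj zkbdo xuxwo zzzis gybmx urd hep tyx utgw cclhm xed
Hunk 2: at line 6 remove [gybmx,urd] add [qna,mfaz,bsztl] -> 15 lines: urq vbp txcj esj zkbdo xuxwo zzzis qna mfaz bsztl hep tyx utgw cclhm xed
Hunk 3: at line 10 remove [tyx,utgw] add [hsnj,wutux] -> 15 lines: urq vbp txcj esj zkbdo xuxwo zzzis qna mfaz bsztl hep hsnj wutux cclhm xed
Hunk 4: at line 9 remove [hep,hsnj] add [vmh,kuxaa] -> 15 lines: urq vbp txcj esj zkbdo xuxwo zzzis qna mfaz bsztl vmh kuxaa wutux cclhm xed
Hunk 5: at line 3 remove [zkbdo,xuxwo] add [pmn,hkwq] -> 15 lines: urq vbp txcj esj pmn hkwq zzzis qna mfaz bsztl vmh kuxaa wutux cclhm xed
Hunk 6: at line 4 remove [pmn,hkwq] add [tody,wnz] -> 15 lines: urq vbp txcj esj tody wnz zzzis qna mfaz bsztl vmh kuxaa wutux cclhm xed
Hunk 7: at line 9 remove [vmh,kuxaa,wutux] add [isiz] -> 13 lines: urq vbp txcj esj tody wnz zzzis qna mfaz bsztl isiz cclhm xed
Final line count: 13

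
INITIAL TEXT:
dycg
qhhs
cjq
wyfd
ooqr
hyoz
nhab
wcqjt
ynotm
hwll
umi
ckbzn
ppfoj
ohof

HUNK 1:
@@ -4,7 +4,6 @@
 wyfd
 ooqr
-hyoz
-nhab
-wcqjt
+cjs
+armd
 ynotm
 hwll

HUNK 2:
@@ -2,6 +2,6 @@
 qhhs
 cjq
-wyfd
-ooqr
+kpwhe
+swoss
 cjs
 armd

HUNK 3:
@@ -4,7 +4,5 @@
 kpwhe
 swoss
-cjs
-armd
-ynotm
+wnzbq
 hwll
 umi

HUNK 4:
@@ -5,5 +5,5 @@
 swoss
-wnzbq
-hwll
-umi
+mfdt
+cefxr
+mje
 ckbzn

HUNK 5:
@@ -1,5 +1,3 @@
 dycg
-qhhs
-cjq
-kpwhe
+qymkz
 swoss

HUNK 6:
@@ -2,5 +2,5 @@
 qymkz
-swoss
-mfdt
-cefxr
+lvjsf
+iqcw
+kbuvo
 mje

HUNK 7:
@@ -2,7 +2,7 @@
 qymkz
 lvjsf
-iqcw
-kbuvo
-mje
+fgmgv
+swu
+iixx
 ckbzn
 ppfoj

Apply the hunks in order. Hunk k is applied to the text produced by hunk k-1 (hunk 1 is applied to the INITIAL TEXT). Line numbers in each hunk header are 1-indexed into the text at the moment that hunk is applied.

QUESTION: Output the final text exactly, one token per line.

Hunk 1: at line 4 remove [hyoz,nhab,wcqjt] add [cjs,armd] -> 13 lines: dycg qhhs cjq wyfd ooqr cjs armd ynotm hwll umi ckbzn ppfoj ohof
Hunk 2: at line 2 remove [wyfd,ooqr] add [kpwhe,swoss] -> 13 lines: dycg qhhs cjq kpwhe swoss cjs armd ynotm hwll umi ckbzn ppfoj ohof
Hunk 3: at line 4 remove [cjs,armd,ynotm] add [wnzbq] -> 11 lines: dycg qhhs cjq kpwhe swoss wnzbq hwll umi ckbzn ppfoj ohof
Hunk 4: at line 5 remove [wnzbq,hwll,umi] add [mfdt,cefxr,mje] -> 11 lines: dycg qhhs cjq kpwhe swoss mfdt cefxr mje ckbzn ppfoj ohof
Hunk 5: at line 1 remove [qhhs,cjq,kpwhe] add [qymkz] -> 9 lines: dycg qymkz swoss mfdt cefxr mje ckbzn ppfoj ohof
Hunk 6: at line 2 remove [swoss,mfdt,cefxr] add [lvjsf,iqcw,kbuvo] -> 9 lines: dycg qymkz lvjsf iqcw kbuvo mje ckbzn ppfoj ohof
Hunk 7: at line 2 remove [iqcw,kbuvo,mje] add [fgmgv,swu,iixx] -> 9 lines: dycg qymkz lvjsf fgmgv swu iixx ckbzn ppfoj ohof

Answer: dycg
qymkz
lvjsf
fgmgv
swu
iixx
ckbzn
ppfoj
ohof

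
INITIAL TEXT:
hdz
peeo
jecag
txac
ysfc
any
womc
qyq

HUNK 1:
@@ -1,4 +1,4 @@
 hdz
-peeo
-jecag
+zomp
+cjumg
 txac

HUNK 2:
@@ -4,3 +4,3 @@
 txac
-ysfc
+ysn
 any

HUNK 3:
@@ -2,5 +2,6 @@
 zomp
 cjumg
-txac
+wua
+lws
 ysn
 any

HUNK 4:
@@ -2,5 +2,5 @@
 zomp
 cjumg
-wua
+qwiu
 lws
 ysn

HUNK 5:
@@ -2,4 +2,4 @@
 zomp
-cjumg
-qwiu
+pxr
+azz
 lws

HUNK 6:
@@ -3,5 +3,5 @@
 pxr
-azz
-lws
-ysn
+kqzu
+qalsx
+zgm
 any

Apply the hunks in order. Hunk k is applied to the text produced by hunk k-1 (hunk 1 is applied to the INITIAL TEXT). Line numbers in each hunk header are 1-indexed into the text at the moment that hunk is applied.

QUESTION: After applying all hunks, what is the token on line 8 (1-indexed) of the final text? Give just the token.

Hunk 1: at line 1 remove [peeo,jecag] add [zomp,cjumg] -> 8 lines: hdz zomp cjumg txac ysfc any womc qyq
Hunk 2: at line 4 remove [ysfc] add [ysn] -> 8 lines: hdz zomp cjumg txac ysn any womc qyq
Hunk 3: at line 2 remove [txac] add [wua,lws] -> 9 lines: hdz zomp cjumg wua lws ysn any womc qyq
Hunk 4: at line 2 remove [wua] add [qwiu] -> 9 lines: hdz zomp cjumg qwiu lws ysn any womc qyq
Hunk 5: at line 2 remove [cjumg,qwiu] add [pxr,azz] -> 9 lines: hdz zomp pxr azz lws ysn any womc qyq
Hunk 6: at line 3 remove [azz,lws,ysn] add [kqzu,qalsx,zgm] -> 9 lines: hdz zomp pxr kqzu qalsx zgm any womc qyq
Final line 8: womc

Answer: womc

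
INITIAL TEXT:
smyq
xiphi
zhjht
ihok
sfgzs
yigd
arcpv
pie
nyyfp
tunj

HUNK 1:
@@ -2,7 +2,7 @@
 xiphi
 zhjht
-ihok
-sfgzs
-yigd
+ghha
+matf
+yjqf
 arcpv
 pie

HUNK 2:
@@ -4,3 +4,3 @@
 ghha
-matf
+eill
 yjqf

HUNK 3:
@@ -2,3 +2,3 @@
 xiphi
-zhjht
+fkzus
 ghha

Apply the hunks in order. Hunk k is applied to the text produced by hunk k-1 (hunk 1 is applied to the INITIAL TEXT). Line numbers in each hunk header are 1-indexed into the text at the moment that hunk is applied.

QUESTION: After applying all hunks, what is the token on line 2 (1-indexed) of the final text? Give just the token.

Hunk 1: at line 2 remove [ihok,sfgzs,yigd] add [ghha,matf,yjqf] -> 10 lines: smyq xiphi zhjht ghha matf yjqf arcpv pie nyyfp tunj
Hunk 2: at line 4 remove [matf] add [eill] -> 10 lines: smyq xiphi zhjht ghha eill yjqf arcpv pie nyyfp tunj
Hunk 3: at line 2 remove [zhjht] add [fkzus] -> 10 lines: smyq xiphi fkzus ghha eill yjqf arcpv pie nyyfp tunj
Final line 2: xiphi

Answer: xiphi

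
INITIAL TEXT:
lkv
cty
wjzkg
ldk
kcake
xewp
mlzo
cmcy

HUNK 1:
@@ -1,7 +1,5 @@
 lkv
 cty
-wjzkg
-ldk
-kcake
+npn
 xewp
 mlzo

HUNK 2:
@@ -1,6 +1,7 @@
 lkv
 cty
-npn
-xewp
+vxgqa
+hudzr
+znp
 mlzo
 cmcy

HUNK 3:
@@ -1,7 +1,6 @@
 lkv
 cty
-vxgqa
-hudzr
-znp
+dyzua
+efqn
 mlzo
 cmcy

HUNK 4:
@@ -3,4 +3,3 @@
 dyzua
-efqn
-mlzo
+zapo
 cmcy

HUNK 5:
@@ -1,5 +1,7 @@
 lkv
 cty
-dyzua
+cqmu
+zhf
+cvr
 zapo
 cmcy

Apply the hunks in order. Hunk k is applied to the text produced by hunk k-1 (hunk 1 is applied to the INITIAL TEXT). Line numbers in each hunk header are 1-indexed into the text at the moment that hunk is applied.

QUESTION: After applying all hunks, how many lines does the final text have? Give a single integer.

Hunk 1: at line 1 remove [wjzkg,ldk,kcake] add [npn] -> 6 lines: lkv cty npn xewp mlzo cmcy
Hunk 2: at line 1 remove [npn,xewp] add [vxgqa,hudzr,znp] -> 7 lines: lkv cty vxgqa hudzr znp mlzo cmcy
Hunk 3: at line 1 remove [vxgqa,hudzr,znp] add [dyzua,efqn] -> 6 lines: lkv cty dyzua efqn mlzo cmcy
Hunk 4: at line 3 remove [efqn,mlzo] add [zapo] -> 5 lines: lkv cty dyzua zapo cmcy
Hunk 5: at line 1 remove [dyzua] add [cqmu,zhf,cvr] -> 7 lines: lkv cty cqmu zhf cvr zapo cmcy
Final line count: 7

Answer: 7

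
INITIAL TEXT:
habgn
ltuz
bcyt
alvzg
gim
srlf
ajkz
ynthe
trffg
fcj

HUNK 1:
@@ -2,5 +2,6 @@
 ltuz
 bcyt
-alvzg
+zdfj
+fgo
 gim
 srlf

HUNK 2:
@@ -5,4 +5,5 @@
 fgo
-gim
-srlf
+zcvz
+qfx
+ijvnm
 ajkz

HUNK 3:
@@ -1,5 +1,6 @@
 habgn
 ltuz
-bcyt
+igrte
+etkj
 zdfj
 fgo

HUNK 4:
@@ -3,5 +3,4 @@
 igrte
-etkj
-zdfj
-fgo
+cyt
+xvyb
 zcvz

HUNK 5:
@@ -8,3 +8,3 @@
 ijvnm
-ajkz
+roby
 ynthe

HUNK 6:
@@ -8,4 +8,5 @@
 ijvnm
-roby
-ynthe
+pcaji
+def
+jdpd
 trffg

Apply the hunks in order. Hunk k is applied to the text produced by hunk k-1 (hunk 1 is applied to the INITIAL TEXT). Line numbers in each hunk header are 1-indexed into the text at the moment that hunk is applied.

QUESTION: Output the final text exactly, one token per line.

Answer: habgn
ltuz
igrte
cyt
xvyb
zcvz
qfx
ijvnm
pcaji
def
jdpd
trffg
fcj

Derivation:
Hunk 1: at line 2 remove [alvzg] add [zdfj,fgo] -> 11 lines: habgn ltuz bcyt zdfj fgo gim srlf ajkz ynthe trffg fcj
Hunk 2: at line 5 remove [gim,srlf] add [zcvz,qfx,ijvnm] -> 12 lines: habgn ltuz bcyt zdfj fgo zcvz qfx ijvnm ajkz ynthe trffg fcj
Hunk 3: at line 1 remove [bcyt] add [igrte,etkj] -> 13 lines: habgn ltuz igrte etkj zdfj fgo zcvz qfx ijvnm ajkz ynthe trffg fcj
Hunk 4: at line 3 remove [etkj,zdfj,fgo] add [cyt,xvyb] -> 12 lines: habgn ltuz igrte cyt xvyb zcvz qfx ijvnm ajkz ynthe trffg fcj
Hunk 5: at line 8 remove [ajkz] add [roby] -> 12 lines: habgn ltuz igrte cyt xvyb zcvz qfx ijvnm roby ynthe trffg fcj
Hunk 6: at line 8 remove [roby,ynthe] add [pcaji,def,jdpd] -> 13 lines: habgn ltuz igrte cyt xvyb zcvz qfx ijvnm pcaji def jdpd trffg fcj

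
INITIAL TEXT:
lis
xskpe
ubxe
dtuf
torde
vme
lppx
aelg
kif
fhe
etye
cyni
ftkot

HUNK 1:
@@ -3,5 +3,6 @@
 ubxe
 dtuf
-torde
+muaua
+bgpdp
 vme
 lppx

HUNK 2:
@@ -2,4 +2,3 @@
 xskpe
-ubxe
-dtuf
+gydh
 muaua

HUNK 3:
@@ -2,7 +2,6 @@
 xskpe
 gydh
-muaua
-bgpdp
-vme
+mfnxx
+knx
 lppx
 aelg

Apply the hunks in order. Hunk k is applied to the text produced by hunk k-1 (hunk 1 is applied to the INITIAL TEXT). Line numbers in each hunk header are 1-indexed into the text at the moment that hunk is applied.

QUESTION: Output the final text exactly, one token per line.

Answer: lis
xskpe
gydh
mfnxx
knx
lppx
aelg
kif
fhe
etye
cyni
ftkot

Derivation:
Hunk 1: at line 3 remove [torde] add [muaua,bgpdp] -> 14 lines: lis xskpe ubxe dtuf muaua bgpdp vme lppx aelg kif fhe etye cyni ftkot
Hunk 2: at line 2 remove [ubxe,dtuf] add [gydh] -> 13 lines: lis xskpe gydh muaua bgpdp vme lppx aelg kif fhe etye cyni ftkot
Hunk 3: at line 2 remove [muaua,bgpdp,vme] add [mfnxx,knx] -> 12 lines: lis xskpe gydh mfnxx knx lppx aelg kif fhe etye cyni ftkot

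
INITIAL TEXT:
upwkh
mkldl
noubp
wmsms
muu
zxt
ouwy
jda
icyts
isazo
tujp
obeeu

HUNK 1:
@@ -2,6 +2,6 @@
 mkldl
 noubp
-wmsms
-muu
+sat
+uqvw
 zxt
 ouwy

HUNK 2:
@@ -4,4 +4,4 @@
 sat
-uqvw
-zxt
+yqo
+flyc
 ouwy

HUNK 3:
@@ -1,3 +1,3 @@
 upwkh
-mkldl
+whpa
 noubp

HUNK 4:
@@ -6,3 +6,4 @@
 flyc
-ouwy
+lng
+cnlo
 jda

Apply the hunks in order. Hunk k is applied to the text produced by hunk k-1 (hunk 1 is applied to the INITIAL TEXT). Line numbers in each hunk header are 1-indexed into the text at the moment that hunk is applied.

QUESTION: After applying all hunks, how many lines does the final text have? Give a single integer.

Answer: 13

Derivation:
Hunk 1: at line 2 remove [wmsms,muu] add [sat,uqvw] -> 12 lines: upwkh mkldl noubp sat uqvw zxt ouwy jda icyts isazo tujp obeeu
Hunk 2: at line 4 remove [uqvw,zxt] add [yqo,flyc] -> 12 lines: upwkh mkldl noubp sat yqo flyc ouwy jda icyts isazo tujp obeeu
Hunk 3: at line 1 remove [mkldl] add [whpa] -> 12 lines: upwkh whpa noubp sat yqo flyc ouwy jda icyts isazo tujp obeeu
Hunk 4: at line 6 remove [ouwy] add [lng,cnlo] -> 13 lines: upwkh whpa noubp sat yqo flyc lng cnlo jda icyts isazo tujp obeeu
Final line count: 13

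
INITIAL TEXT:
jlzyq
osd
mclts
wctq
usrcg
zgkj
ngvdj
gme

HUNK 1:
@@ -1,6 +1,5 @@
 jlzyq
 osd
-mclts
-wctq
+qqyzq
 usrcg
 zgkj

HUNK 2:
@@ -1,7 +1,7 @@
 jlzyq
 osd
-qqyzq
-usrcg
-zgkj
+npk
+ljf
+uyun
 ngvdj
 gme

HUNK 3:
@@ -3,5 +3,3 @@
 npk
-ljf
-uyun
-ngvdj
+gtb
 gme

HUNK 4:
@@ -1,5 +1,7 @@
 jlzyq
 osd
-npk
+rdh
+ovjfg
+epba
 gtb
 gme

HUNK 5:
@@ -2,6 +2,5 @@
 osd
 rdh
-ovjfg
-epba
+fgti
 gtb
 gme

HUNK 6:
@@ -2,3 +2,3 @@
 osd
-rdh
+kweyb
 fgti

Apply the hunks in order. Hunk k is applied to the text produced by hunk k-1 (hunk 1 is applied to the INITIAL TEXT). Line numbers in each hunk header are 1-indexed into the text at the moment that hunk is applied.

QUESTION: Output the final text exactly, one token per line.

Hunk 1: at line 1 remove [mclts,wctq] add [qqyzq] -> 7 lines: jlzyq osd qqyzq usrcg zgkj ngvdj gme
Hunk 2: at line 1 remove [qqyzq,usrcg,zgkj] add [npk,ljf,uyun] -> 7 lines: jlzyq osd npk ljf uyun ngvdj gme
Hunk 3: at line 3 remove [ljf,uyun,ngvdj] add [gtb] -> 5 lines: jlzyq osd npk gtb gme
Hunk 4: at line 1 remove [npk] add [rdh,ovjfg,epba] -> 7 lines: jlzyq osd rdh ovjfg epba gtb gme
Hunk 5: at line 2 remove [ovjfg,epba] add [fgti] -> 6 lines: jlzyq osd rdh fgti gtb gme
Hunk 6: at line 2 remove [rdh] add [kweyb] -> 6 lines: jlzyq osd kweyb fgti gtb gme

Answer: jlzyq
osd
kweyb
fgti
gtb
gme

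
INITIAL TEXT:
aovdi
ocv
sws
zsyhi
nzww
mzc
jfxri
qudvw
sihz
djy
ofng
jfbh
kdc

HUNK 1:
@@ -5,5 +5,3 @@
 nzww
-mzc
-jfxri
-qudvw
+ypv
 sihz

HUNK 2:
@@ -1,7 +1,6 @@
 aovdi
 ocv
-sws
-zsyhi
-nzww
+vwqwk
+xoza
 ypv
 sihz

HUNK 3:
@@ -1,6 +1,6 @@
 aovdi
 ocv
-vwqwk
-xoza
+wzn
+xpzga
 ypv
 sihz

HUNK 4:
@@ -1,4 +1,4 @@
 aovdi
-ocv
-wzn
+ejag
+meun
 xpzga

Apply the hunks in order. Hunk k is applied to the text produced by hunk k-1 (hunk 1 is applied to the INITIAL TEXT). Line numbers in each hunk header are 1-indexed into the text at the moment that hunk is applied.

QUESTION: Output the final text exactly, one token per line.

Answer: aovdi
ejag
meun
xpzga
ypv
sihz
djy
ofng
jfbh
kdc

Derivation:
Hunk 1: at line 5 remove [mzc,jfxri,qudvw] add [ypv] -> 11 lines: aovdi ocv sws zsyhi nzww ypv sihz djy ofng jfbh kdc
Hunk 2: at line 1 remove [sws,zsyhi,nzww] add [vwqwk,xoza] -> 10 lines: aovdi ocv vwqwk xoza ypv sihz djy ofng jfbh kdc
Hunk 3: at line 1 remove [vwqwk,xoza] add [wzn,xpzga] -> 10 lines: aovdi ocv wzn xpzga ypv sihz djy ofng jfbh kdc
Hunk 4: at line 1 remove [ocv,wzn] add [ejag,meun] -> 10 lines: aovdi ejag meun xpzga ypv sihz djy ofng jfbh kdc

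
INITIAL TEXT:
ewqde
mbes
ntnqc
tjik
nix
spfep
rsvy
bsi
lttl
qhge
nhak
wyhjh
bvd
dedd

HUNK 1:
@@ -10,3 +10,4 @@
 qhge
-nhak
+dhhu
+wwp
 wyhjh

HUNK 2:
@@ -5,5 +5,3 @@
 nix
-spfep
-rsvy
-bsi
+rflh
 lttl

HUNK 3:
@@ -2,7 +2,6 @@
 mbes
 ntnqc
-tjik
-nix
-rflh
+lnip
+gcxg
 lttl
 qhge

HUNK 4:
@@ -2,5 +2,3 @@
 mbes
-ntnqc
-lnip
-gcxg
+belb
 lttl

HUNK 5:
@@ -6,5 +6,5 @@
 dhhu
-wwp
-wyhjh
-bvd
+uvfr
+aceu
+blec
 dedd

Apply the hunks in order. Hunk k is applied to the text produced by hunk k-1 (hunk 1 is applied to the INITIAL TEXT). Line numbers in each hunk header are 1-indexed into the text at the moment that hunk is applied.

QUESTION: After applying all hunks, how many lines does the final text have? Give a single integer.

Hunk 1: at line 10 remove [nhak] add [dhhu,wwp] -> 15 lines: ewqde mbes ntnqc tjik nix spfep rsvy bsi lttl qhge dhhu wwp wyhjh bvd dedd
Hunk 2: at line 5 remove [spfep,rsvy,bsi] add [rflh] -> 13 lines: ewqde mbes ntnqc tjik nix rflh lttl qhge dhhu wwp wyhjh bvd dedd
Hunk 3: at line 2 remove [tjik,nix,rflh] add [lnip,gcxg] -> 12 lines: ewqde mbes ntnqc lnip gcxg lttl qhge dhhu wwp wyhjh bvd dedd
Hunk 4: at line 2 remove [ntnqc,lnip,gcxg] add [belb] -> 10 lines: ewqde mbes belb lttl qhge dhhu wwp wyhjh bvd dedd
Hunk 5: at line 6 remove [wwp,wyhjh,bvd] add [uvfr,aceu,blec] -> 10 lines: ewqde mbes belb lttl qhge dhhu uvfr aceu blec dedd
Final line count: 10

Answer: 10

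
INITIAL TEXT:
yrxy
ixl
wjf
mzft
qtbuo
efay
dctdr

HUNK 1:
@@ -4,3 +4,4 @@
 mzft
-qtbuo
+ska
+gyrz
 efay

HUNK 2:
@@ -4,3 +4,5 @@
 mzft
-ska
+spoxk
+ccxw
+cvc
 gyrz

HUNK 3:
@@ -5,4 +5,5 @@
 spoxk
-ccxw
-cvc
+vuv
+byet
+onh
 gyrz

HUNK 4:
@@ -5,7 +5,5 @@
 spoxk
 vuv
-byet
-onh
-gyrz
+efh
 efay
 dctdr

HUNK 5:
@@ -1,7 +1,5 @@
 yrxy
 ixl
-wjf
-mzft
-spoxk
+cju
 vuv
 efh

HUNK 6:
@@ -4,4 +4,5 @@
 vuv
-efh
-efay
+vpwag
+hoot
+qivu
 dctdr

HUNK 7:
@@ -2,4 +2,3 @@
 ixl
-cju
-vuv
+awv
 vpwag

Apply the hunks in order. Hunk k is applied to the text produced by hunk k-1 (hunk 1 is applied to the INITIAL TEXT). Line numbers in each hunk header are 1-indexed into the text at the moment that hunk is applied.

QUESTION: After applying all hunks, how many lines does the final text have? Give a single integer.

Answer: 7

Derivation:
Hunk 1: at line 4 remove [qtbuo] add [ska,gyrz] -> 8 lines: yrxy ixl wjf mzft ska gyrz efay dctdr
Hunk 2: at line 4 remove [ska] add [spoxk,ccxw,cvc] -> 10 lines: yrxy ixl wjf mzft spoxk ccxw cvc gyrz efay dctdr
Hunk 3: at line 5 remove [ccxw,cvc] add [vuv,byet,onh] -> 11 lines: yrxy ixl wjf mzft spoxk vuv byet onh gyrz efay dctdr
Hunk 4: at line 5 remove [byet,onh,gyrz] add [efh] -> 9 lines: yrxy ixl wjf mzft spoxk vuv efh efay dctdr
Hunk 5: at line 1 remove [wjf,mzft,spoxk] add [cju] -> 7 lines: yrxy ixl cju vuv efh efay dctdr
Hunk 6: at line 4 remove [efh,efay] add [vpwag,hoot,qivu] -> 8 lines: yrxy ixl cju vuv vpwag hoot qivu dctdr
Hunk 7: at line 2 remove [cju,vuv] add [awv] -> 7 lines: yrxy ixl awv vpwag hoot qivu dctdr
Final line count: 7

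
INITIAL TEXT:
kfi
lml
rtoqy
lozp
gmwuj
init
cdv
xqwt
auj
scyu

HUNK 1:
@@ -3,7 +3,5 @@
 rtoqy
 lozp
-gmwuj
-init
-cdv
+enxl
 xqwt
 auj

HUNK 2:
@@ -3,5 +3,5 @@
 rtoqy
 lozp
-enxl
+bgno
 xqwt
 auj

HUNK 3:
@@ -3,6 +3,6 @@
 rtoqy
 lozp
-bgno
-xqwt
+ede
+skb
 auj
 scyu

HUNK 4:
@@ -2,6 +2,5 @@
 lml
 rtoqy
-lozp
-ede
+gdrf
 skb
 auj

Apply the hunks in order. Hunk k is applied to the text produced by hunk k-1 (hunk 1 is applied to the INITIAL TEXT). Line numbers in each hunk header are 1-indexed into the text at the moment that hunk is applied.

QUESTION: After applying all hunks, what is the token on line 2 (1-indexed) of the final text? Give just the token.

Hunk 1: at line 3 remove [gmwuj,init,cdv] add [enxl] -> 8 lines: kfi lml rtoqy lozp enxl xqwt auj scyu
Hunk 2: at line 3 remove [enxl] add [bgno] -> 8 lines: kfi lml rtoqy lozp bgno xqwt auj scyu
Hunk 3: at line 3 remove [bgno,xqwt] add [ede,skb] -> 8 lines: kfi lml rtoqy lozp ede skb auj scyu
Hunk 4: at line 2 remove [lozp,ede] add [gdrf] -> 7 lines: kfi lml rtoqy gdrf skb auj scyu
Final line 2: lml

Answer: lml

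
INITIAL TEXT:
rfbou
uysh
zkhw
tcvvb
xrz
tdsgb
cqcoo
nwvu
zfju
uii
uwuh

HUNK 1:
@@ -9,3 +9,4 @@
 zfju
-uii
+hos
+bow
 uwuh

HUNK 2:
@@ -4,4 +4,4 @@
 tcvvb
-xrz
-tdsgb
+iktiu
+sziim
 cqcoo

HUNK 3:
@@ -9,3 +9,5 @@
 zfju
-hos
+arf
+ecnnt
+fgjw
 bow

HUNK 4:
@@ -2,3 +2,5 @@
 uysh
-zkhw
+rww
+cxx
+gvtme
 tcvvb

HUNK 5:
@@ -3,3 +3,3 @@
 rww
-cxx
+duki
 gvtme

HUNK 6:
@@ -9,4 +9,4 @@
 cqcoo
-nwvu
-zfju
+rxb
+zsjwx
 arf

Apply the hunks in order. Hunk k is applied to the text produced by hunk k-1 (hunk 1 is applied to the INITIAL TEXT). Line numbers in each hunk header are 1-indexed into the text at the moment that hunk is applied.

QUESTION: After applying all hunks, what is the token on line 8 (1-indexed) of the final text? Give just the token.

Hunk 1: at line 9 remove [uii] add [hos,bow] -> 12 lines: rfbou uysh zkhw tcvvb xrz tdsgb cqcoo nwvu zfju hos bow uwuh
Hunk 2: at line 4 remove [xrz,tdsgb] add [iktiu,sziim] -> 12 lines: rfbou uysh zkhw tcvvb iktiu sziim cqcoo nwvu zfju hos bow uwuh
Hunk 3: at line 9 remove [hos] add [arf,ecnnt,fgjw] -> 14 lines: rfbou uysh zkhw tcvvb iktiu sziim cqcoo nwvu zfju arf ecnnt fgjw bow uwuh
Hunk 4: at line 2 remove [zkhw] add [rww,cxx,gvtme] -> 16 lines: rfbou uysh rww cxx gvtme tcvvb iktiu sziim cqcoo nwvu zfju arf ecnnt fgjw bow uwuh
Hunk 5: at line 3 remove [cxx] add [duki] -> 16 lines: rfbou uysh rww duki gvtme tcvvb iktiu sziim cqcoo nwvu zfju arf ecnnt fgjw bow uwuh
Hunk 6: at line 9 remove [nwvu,zfju] add [rxb,zsjwx] -> 16 lines: rfbou uysh rww duki gvtme tcvvb iktiu sziim cqcoo rxb zsjwx arf ecnnt fgjw bow uwuh
Final line 8: sziim

Answer: sziim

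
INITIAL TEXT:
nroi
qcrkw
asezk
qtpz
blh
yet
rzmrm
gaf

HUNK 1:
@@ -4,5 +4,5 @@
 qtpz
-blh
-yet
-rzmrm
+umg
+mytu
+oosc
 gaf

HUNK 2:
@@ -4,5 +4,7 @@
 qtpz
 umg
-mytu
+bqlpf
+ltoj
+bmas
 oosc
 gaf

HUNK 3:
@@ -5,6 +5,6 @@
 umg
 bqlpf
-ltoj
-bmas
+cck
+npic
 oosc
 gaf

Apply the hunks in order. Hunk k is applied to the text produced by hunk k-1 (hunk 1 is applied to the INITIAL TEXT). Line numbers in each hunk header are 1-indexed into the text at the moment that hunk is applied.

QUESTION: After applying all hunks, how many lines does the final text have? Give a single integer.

Hunk 1: at line 4 remove [blh,yet,rzmrm] add [umg,mytu,oosc] -> 8 lines: nroi qcrkw asezk qtpz umg mytu oosc gaf
Hunk 2: at line 4 remove [mytu] add [bqlpf,ltoj,bmas] -> 10 lines: nroi qcrkw asezk qtpz umg bqlpf ltoj bmas oosc gaf
Hunk 3: at line 5 remove [ltoj,bmas] add [cck,npic] -> 10 lines: nroi qcrkw asezk qtpz umg bqlpf cck npic oosc gaf
Final line count: 10

Answer: 10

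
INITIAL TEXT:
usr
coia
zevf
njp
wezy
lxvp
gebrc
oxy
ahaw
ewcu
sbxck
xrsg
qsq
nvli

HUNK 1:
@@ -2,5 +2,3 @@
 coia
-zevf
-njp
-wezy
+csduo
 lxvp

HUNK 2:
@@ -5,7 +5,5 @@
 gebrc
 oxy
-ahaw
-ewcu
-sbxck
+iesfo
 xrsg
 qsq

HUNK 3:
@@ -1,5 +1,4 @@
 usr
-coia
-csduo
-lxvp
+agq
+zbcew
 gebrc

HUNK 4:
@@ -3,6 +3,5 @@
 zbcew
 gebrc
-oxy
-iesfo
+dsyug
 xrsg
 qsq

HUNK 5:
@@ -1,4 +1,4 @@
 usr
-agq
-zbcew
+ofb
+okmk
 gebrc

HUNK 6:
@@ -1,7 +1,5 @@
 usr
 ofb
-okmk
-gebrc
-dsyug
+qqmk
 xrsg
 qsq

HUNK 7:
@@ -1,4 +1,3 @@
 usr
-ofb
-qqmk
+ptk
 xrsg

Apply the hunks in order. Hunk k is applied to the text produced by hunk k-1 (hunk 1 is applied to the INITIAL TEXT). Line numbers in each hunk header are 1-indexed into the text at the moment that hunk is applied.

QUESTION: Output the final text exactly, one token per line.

Hunk 1: at line 2 remove [zevf,njp,wezy] add [csduo] -> 12 lines: usr coia csduo lxvp gebrc oxy ahaw ewcu sbxck xrsg qsq nvli
Hunk 2: at line 5 remove [ahaw,ewcu,sbxck] add [iesfo] -> 10 lines: usr coia csduo lxvp gebrc oxy iesfo xrsg qsq nvli
Hunk 3: at line 1 remove [coia,csduo,lxvp] add [agq,zbcew] -> 9 lines: usr agq zbcew gebrc oxy iesfo xrsg qsq nvli
Hunk 4: at line 3 remove [oxy,iesfo] add [dsyug] -> 8 lines: usr agq zbcew gebrc dsyug xrsg qsq nvli
Hunk 5: at line 1 remove [agq,zbcew] add [ofb,okmk] -> 8 lines: usr ofb okmk gebrc dsyug xrsg qsq nvli
Hunk 6: at line 1 remove [okmk,gebrc,dsyug] add [qqmk] -> 6 lines: usr ofb qqmk xrsg qsq nvli
Hunk 7: at line 1 remove [ofb,qqmk] add [ptk] -> 5 lines: usr ptk xrsg qsq nvli

Answer: usr
ptk
xrsg
qsq
nvli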